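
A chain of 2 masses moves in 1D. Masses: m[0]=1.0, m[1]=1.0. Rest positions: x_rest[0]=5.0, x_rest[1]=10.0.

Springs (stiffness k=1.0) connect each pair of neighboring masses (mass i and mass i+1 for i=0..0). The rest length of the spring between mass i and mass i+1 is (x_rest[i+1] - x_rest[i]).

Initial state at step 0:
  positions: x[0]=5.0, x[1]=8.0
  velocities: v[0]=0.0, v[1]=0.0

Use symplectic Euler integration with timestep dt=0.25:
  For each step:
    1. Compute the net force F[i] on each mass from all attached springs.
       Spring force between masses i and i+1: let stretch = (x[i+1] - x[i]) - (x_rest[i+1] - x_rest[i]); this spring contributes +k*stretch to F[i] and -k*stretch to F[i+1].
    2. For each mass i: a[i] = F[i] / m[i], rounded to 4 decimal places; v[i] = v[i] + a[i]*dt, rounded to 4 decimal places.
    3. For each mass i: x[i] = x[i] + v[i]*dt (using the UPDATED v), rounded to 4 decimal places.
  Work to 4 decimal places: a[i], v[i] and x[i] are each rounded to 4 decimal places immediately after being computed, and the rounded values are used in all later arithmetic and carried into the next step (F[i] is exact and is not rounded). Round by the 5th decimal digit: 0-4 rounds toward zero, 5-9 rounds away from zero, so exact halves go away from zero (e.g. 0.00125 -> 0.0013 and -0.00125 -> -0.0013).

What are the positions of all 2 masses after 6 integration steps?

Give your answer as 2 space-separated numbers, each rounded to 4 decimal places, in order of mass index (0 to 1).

Step 0: x=[5.0000 8.0000] v=[0.0000 0.0000]
Step 1: x=[4.8750 8.1250] v=[-0.5000 0.5000]
Step 2: x=[4.6406 8.3594] v=[-0.9375 0.9375]
Step 3: x=[4.3262 8.6739] v=[-1.2578 1.2578]
Step 4: x=[3.9710 9.0291] v=[-1.4209 1.4209]
Step 5: x=[3.6194 9.3807] v=[-1.4064 1.4064]
Step 6: x=[3.3154 9.6847] v=[-1.2161 1.2161]

Answer: 3.3154 9.6847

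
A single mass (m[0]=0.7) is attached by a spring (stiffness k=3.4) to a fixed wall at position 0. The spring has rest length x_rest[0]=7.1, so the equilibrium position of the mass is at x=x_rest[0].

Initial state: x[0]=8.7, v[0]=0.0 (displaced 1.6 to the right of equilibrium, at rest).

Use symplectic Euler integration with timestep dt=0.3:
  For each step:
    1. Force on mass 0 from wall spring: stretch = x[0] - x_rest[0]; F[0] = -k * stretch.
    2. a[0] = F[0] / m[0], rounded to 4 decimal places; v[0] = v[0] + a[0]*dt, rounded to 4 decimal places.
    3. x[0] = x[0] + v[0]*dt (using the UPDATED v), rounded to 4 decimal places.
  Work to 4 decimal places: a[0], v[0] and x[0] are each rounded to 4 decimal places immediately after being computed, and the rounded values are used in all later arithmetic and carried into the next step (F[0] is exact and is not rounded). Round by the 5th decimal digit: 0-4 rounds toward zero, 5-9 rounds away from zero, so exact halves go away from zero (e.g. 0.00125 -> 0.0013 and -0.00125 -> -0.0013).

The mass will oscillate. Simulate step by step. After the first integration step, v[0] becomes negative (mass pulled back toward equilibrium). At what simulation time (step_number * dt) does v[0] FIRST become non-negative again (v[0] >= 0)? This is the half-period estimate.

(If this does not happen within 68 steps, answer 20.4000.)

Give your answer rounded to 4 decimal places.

Step 0: x=[8.7000] v=[0.0000]
Step 1: x=[8.0006] v=[-2.3314]
Step 2: x=[6.9075] v=[-3.6437]
Step 3: x=[5.8985] v=[-3.3632]
Step 4: x=[5.4148] v=[-1.6124]
Step 5: x=[5.6678] v=[0.8432]
First v>=0 after going negative at step 5, time=1.5000

Answer: 1.5000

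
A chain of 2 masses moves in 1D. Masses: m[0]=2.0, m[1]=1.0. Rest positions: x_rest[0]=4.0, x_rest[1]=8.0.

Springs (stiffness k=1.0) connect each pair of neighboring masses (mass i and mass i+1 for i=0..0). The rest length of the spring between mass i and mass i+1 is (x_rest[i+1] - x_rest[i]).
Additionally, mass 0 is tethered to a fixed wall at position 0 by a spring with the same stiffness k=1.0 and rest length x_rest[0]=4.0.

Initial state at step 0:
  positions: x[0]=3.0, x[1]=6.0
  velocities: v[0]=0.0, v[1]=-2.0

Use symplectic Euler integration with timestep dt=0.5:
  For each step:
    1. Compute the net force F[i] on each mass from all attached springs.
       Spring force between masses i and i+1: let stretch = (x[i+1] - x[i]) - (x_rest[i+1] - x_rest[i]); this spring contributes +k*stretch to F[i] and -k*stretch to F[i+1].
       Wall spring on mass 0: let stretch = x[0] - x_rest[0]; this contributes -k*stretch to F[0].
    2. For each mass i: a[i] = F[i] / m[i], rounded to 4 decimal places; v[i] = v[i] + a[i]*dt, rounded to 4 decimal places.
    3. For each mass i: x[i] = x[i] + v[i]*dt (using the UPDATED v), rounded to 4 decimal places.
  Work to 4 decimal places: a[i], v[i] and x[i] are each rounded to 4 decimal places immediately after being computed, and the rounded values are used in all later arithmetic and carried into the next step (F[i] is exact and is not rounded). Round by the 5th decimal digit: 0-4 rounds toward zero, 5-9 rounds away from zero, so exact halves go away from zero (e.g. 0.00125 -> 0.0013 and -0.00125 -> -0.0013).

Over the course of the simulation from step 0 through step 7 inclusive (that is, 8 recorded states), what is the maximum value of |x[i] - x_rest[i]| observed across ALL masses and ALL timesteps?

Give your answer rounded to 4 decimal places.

Step 0: x=[3.0000 6.0000] v=[0.0000 -2.0000]
Step 1: x=[3.0000 5.2500] v=[0.0000 -1.5000]
Step 2: x=[2.9063 4.9375] v=[-0.1875 -0.6250]
Step 3: x=[2.7032 5.1172] v=[-0.4063 0.3594]
Step 4: x=[2.4639 5.6934] v=[-0.4786 1.1524]
Step 5: x=[2.3203 6.4623] v=[-0.2872 1.5377]
Step 6: x=[2.4045 7.1957] v=[0.1683 1.4667]
Step 7: x=[2.7870 7.7313] v=[0.7650 1.0711]
Max displacement = 3.0625

Answer: 3.0625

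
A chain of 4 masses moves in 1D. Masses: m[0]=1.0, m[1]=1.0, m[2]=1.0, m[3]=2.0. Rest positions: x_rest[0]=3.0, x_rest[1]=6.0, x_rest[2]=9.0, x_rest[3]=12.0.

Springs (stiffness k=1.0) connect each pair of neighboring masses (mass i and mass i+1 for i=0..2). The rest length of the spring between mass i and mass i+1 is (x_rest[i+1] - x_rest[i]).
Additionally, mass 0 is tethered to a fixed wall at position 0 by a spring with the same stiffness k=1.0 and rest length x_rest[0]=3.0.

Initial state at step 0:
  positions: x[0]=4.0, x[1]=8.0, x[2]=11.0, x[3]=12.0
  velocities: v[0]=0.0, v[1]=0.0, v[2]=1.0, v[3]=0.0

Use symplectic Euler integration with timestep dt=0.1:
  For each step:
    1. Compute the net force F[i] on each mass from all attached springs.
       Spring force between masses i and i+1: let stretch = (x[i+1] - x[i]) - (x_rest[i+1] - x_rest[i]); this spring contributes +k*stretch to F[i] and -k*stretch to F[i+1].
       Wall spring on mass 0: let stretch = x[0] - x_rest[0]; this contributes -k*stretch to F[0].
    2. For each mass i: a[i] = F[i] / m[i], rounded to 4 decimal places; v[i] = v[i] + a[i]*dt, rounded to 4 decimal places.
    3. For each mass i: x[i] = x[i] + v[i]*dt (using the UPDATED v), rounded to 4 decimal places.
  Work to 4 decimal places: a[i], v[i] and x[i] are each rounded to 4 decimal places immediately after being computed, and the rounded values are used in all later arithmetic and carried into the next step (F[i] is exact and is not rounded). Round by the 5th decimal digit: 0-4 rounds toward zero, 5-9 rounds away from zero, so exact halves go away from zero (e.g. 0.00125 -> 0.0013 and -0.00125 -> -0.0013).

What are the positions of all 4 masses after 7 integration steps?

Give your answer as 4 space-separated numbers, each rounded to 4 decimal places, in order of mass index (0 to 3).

Step 0: x=[4.0000 8.0000 11.0000 12.0000] v=[0.0000 0.0000 1.0000 0.0000]
Step 1: x=[4.0000 7.9900 11.0800 12.0100] v=[0.0000 -0.1000 0.8000 0.1000]
Step 2: x=[3.9999 7.9710 11.1384 12.0304] v=[-0.0010 -0.1900 0.5840 0.2035]
Step 3: x=[3.9995 7.9440 11.1741 12.0613] v=[-0.0039 -0.2704 0.3565 0.3089]
Step 4: x=[3.9986 7.9098 11.1863 12.1028] v=[-0.0094 -0.3418 0.1222 0.4145]
Step 5: x=[3.9968 7.8693 11.1749 12.1547] v=[-0.0181 -0.4053 -0.1138 0.5187]
Step 6: x=[3.9938 7.8231 11.1403 12.2167] v=[-0.0305 -0.4620 -0.3464 0.6197]
Step 7: x=[3.9891 7.7718 11.0833 12.2883] v=[-0.0470 -0.5132 -0.5705 0.7159]

Answer: 3.9891 7.7718 11.0833 12.2883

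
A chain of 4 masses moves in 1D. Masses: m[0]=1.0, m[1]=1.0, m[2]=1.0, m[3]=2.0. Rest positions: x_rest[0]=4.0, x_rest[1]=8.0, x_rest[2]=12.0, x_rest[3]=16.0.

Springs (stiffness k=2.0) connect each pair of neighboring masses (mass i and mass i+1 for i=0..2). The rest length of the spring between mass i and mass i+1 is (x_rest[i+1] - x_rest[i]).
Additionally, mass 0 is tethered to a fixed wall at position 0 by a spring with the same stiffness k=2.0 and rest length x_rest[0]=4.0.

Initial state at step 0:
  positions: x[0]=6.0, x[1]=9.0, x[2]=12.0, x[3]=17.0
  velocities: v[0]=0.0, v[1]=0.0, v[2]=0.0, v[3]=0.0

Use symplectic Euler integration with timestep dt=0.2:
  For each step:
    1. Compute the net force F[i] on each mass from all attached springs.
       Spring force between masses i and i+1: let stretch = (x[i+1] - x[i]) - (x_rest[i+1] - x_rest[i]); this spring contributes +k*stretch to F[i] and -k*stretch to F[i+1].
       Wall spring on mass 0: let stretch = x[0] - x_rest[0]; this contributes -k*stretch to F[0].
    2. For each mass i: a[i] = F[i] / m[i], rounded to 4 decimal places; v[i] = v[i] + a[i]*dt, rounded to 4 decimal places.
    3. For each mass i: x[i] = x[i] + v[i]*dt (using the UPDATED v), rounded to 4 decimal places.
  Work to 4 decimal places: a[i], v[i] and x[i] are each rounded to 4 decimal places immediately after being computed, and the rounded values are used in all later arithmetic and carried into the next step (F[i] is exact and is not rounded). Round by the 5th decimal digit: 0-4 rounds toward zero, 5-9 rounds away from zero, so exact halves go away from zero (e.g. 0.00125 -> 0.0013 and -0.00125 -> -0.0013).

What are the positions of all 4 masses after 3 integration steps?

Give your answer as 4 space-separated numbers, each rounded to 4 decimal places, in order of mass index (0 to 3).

Step 0: x=[6.0000 9.0000 12.0000 17.0000] v=[0.0000 0.0000 0.0000 0.0000]
Step 1: x=[5.7600 9.0000 12.1600 16.9600] v=[-1.2000 0.0000 0.8000 -0.2000]
Step 2: x=[5.3184 8.9936 12.4512 16.8880] v=[-2.2080 -0.0320 1.4560 -0.3600]
Step 3: x=[4.7453 8.9698 12.8207 16.7985] v=[-2.8653 -0.1190 1.8477 -0.4474]

Answer: 4.7453 8.9698 12.8207 16.7985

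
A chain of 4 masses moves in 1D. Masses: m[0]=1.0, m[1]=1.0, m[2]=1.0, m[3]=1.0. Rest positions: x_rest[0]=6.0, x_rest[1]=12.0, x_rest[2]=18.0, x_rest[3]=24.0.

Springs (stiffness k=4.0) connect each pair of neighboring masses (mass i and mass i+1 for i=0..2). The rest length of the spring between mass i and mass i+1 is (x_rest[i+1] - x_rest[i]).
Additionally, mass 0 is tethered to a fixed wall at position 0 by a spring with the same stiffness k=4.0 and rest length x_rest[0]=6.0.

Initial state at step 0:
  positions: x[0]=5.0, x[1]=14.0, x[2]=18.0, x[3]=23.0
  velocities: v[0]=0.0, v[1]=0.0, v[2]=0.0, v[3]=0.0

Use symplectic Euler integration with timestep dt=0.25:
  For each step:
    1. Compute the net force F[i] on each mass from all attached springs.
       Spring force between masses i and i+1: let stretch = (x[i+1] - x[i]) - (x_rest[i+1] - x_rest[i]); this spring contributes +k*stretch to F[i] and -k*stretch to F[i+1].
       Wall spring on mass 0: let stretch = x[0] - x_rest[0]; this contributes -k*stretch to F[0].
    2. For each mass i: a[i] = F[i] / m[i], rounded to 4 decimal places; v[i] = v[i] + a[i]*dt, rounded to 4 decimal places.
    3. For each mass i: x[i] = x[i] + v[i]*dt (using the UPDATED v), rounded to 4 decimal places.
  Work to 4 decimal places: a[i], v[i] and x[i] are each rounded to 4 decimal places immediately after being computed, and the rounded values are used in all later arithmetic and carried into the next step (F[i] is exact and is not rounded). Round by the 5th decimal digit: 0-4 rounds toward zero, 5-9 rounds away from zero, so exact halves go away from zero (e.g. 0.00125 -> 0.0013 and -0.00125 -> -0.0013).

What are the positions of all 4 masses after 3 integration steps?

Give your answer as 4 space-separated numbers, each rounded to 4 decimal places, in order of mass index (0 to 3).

Answer: 7.5781 10.4219 18.0469 24.4063

Derivation:
Step 0: x=[5.0000 14.0000 18.0000 23.0000] v=[0.0000 0.0000 0.0000 0.0000]
Step 1: x=[6.0000 12.7500 18.2500 23.2500] v=[4.0000 -5.0000 1.0000 1.0000]
Step 2: x=[7.1875 11.1875 18.3750 23.7500] v=[4.7500 -6.2500 0.5000 2.0000]
Step 3: x=[7.5781 10.4219 18.0469 24.4063] v=[1.5625 -3.0625 -1.3125 2.6250]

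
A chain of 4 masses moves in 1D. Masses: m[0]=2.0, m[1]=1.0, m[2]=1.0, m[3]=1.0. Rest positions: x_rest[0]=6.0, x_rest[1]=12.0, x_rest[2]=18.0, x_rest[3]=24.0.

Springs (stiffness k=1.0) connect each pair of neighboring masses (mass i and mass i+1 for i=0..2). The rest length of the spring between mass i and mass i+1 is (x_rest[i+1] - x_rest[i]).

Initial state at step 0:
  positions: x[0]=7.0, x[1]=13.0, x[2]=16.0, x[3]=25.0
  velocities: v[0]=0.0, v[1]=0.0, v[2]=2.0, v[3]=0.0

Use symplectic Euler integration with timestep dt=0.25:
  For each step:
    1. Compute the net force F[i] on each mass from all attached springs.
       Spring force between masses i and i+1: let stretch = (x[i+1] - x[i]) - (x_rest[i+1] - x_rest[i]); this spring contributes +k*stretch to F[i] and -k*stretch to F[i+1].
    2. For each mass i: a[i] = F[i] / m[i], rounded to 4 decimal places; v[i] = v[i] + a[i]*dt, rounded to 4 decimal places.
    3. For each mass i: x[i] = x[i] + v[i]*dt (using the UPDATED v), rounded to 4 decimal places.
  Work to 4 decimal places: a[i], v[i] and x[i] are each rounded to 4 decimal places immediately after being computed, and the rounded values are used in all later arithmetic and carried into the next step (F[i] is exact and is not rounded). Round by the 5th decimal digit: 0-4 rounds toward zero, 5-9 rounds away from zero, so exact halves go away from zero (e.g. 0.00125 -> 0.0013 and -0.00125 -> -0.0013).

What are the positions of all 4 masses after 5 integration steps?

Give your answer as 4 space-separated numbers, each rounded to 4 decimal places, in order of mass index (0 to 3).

Step 0: x=[7.0000 13.0000 16.0000 25.0000] v=[0.0000 0.0000 2.0000 0.0000]
Step 1: x=[7.0000 12.8125 16.8750 24.8125] v=[0.0000 -0.7500 3.5000 -0.7500]
Step 2: x=[6.9941 12.5156 17.9922 24.5039] v=[-0.0235 -1.1875 4.4688 -1.2344]
Step 3: x=[6.9733 12.2159 19.1741 24.1633] v=[-0.0833 -1.1987 4.7276 -1.3623]
Step 4: x=[6.9288 12.0235 20.2330 23.8859] v=[-0.1780 -0.7698 4.2354 -1.1096]
Step 5: x=[6.8560 12.0257 21.0071 23.7552] v=[-0.2912 0.0089 3.0963 -0.5228]

Answer: 6.8560 12.0257 21.0071 23.7552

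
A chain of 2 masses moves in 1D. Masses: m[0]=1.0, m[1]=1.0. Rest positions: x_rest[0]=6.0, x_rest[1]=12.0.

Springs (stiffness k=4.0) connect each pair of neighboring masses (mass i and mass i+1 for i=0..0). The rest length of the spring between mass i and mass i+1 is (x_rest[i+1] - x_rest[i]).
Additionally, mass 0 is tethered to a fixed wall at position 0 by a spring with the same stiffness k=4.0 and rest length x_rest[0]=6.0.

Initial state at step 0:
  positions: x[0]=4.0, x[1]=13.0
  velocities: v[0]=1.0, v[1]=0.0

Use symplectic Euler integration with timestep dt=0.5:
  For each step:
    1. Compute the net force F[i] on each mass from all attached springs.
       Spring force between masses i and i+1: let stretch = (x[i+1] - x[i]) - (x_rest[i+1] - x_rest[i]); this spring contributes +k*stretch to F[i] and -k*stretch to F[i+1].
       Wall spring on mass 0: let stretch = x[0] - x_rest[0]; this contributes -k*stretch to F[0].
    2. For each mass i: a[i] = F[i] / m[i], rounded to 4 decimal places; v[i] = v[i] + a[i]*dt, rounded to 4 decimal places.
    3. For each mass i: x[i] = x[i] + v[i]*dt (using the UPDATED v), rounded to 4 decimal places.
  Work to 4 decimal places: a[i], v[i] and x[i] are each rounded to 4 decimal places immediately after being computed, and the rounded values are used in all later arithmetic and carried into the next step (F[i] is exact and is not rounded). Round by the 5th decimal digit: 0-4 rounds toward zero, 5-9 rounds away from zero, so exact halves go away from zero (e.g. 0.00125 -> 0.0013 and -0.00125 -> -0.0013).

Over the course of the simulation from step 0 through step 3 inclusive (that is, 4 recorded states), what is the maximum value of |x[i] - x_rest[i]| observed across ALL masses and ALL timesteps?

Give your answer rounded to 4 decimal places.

Answer: 3.5000

Derivation:
Step 0: x=[4.0000 13.0000] v=[1.0000 0.0000]
Step 1: x=[9.5000 10.0000] v=[11.0000 -6.0000]
Step 2: x=[6.0000 12.5000] v=[-7.0000 5.0000]
Step 3: x=[3.0000 14.5000] v=[-6.0000 4.0000]
Max displacement = 3.5000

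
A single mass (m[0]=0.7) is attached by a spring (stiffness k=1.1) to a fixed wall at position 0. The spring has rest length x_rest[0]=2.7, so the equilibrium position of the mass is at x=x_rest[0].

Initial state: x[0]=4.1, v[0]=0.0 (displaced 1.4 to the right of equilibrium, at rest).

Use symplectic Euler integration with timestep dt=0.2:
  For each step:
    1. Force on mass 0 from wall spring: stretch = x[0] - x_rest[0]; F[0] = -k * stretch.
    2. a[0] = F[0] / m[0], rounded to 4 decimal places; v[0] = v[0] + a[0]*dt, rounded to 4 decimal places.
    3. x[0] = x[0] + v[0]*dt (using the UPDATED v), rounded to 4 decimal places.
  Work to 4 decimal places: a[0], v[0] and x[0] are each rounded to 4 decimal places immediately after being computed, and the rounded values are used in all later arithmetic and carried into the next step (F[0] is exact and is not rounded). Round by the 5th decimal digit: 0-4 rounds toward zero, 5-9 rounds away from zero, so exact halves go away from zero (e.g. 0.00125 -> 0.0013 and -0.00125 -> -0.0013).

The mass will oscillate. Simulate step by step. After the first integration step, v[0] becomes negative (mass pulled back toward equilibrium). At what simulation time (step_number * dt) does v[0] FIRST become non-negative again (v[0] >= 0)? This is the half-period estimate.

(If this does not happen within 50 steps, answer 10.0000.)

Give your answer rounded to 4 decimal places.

Step 0: x=[4.1000] v=[0.0000]
Step 1: x=[4.0120] v=[-0.4400]
Step 2: x=[3.8415] v=[-0.8523]
Step 3: x=[3.5993] v=[-1.2111]
Step 4: x=[3.3006] v=[-1.4937]
Step 5: x=[2.9641] v=[-1.6825]
Step 6: x=[2.6110] v=[-1.7655]
Step 7: x=[2.2635] v=[-1.7375]
Step 8: x=[1.9434] v=[-1.6003]
Step 9: x=[1.6709] v=[-1.3625]
Step 10: x=[1.4631] v=[-1.0391]
Step 11: x=[1.3330] v=[-0.6504]
Step 12: x=[1.2888] v=[-0.2208]
Step 13: x=[1.3333] v=[0.2227]
First v>=0 after going negative at step 13, time=2.6000

Answer: 2.6000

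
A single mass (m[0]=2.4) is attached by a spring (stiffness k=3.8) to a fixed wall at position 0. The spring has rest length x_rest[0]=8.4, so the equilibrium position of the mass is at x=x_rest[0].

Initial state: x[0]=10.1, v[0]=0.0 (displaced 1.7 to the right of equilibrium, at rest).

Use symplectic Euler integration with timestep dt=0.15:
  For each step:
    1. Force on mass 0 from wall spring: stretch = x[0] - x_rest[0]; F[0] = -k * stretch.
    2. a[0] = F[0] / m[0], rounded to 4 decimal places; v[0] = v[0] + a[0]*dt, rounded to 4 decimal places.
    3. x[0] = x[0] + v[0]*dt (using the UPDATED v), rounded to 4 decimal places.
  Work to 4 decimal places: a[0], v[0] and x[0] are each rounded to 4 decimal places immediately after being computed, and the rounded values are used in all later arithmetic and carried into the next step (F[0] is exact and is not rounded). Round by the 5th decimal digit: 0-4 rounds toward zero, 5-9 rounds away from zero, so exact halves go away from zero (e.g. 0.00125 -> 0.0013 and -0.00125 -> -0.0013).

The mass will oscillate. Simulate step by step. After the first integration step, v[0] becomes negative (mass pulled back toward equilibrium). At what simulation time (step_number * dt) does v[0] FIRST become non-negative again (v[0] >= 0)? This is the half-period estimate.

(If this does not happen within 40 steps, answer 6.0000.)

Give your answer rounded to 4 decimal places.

Answer: 2.5500

Derivation:
Step 0: x=[10.1000] v=[0.0000]
Step 1: x=[10.0394] v=[-0.4038]
Step 2: x=[9.9204] v=[-0.7932]
Step 3: x=[9.7473] v=[-1.1543]
Step 4: x=[9.5262] v=[-1.4743]
Step 5: x=[9.2649] v=[-1.7418]
Step 6: x=[8.9728] v=[-1.9472]
Step 7: x=[8.6603] v=[-2.0832]
Step 8: x=[8.3386] v=[-2.1450]
Step 9: x=[8.0190] v=[-2.1304]
Step 10: x=[7.7130] v=[-2.0399]
Step 11: x=[7.4315] v=[-1.8767]
Step 12: x=[7.1845] v=[-1.6467]
Step 13: x=[6.9808] v=[-1.3580]
Step 14: x=[6.8277] v=[-1.0209]
Step 15: x=[6.7306] v=[-0.6475]
Step 16: x=[6.6930] v=[-0.2510]
Step 17: x=[6.7162] v=[0.1544]
First v>=0 after going negative at step 17, time=2.5500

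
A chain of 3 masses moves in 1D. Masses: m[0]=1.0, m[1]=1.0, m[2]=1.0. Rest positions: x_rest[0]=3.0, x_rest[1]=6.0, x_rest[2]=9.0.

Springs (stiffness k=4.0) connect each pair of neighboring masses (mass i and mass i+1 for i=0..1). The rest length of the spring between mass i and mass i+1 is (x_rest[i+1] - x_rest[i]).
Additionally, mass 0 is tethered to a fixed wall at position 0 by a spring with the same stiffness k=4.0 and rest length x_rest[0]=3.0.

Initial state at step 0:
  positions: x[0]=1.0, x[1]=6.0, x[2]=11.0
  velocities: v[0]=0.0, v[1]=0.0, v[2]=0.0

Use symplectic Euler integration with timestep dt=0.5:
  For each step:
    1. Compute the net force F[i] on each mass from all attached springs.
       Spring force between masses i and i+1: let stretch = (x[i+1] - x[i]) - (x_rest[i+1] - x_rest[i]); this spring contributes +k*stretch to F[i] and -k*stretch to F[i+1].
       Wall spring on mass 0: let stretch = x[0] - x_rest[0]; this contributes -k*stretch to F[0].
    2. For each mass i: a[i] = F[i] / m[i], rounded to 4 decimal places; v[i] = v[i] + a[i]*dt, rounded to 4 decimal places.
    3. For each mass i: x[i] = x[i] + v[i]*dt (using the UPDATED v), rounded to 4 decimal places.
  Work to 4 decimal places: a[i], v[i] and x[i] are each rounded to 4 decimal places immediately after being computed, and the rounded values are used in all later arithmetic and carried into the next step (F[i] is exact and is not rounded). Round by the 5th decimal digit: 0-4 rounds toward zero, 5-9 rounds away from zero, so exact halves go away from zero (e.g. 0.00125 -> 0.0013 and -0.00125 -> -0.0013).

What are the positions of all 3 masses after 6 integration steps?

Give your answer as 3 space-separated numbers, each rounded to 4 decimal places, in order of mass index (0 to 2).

Step 0: x=[1.0000 6.0000 11.0000] v=[0.0000 0.0000 0.0000]
Step 1: x=[5.0000 6.0000 9.0000] v=[8.0000 0.0000 -4.0000]
Step 2: x=[5.0000 8.0000 7.0000] v=[0.0000 4.0000 -4.0000]
Step 3: x=[3.0000 6.0000 9.0000] v=[-4.0000 -4.0000 4.0000]
Step 4: x=[1.0000 4.0000 11.0000] v=[-4.0000 -4.0000 4.0000]
Step 5: x=[1.0000 6.0000 9.0000] v=[0.0000 4.0000 -4.0000]
Step 6: x=[5.0000 6.0000 7.0000] v=[8.0000 0.0000 -4.0000]

Answer: 5.0000 6.0000 7.0000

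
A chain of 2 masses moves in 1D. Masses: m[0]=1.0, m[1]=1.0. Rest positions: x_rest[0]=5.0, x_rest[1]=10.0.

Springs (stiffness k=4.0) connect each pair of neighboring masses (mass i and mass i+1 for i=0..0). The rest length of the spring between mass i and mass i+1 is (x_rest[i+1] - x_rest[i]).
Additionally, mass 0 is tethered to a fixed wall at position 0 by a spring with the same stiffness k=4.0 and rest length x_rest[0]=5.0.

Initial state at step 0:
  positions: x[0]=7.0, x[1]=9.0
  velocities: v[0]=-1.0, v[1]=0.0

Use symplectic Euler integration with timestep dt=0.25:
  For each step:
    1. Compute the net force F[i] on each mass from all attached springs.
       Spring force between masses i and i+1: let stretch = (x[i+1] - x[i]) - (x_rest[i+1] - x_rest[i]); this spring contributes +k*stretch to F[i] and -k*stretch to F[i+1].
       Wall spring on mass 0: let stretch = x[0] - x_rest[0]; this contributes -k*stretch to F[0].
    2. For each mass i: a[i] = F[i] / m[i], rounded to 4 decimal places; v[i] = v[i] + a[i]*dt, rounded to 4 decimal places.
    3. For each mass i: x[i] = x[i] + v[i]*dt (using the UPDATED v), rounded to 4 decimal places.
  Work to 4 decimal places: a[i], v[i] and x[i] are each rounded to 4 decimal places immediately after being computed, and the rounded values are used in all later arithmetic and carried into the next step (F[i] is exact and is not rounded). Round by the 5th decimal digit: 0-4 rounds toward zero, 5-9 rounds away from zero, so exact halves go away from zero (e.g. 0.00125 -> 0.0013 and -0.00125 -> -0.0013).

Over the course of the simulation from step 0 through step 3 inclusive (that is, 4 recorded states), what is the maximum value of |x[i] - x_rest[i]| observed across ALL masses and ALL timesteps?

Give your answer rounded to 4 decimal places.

Answer: 2.2969

Derivation:
Step 0: x=[7.0000 9.0000] v=[-1.0000 0.0000]
Step 1: x=[5.5000 9.7500] v=[-6.0000 3.0000]
Step 2: x=[3.6875 10.6875] v=[-7.2500 3.7500]
Step 3: x=[2.7031 11.1250] v=[-3.9375 1.7500]
Max displacement = 2.2969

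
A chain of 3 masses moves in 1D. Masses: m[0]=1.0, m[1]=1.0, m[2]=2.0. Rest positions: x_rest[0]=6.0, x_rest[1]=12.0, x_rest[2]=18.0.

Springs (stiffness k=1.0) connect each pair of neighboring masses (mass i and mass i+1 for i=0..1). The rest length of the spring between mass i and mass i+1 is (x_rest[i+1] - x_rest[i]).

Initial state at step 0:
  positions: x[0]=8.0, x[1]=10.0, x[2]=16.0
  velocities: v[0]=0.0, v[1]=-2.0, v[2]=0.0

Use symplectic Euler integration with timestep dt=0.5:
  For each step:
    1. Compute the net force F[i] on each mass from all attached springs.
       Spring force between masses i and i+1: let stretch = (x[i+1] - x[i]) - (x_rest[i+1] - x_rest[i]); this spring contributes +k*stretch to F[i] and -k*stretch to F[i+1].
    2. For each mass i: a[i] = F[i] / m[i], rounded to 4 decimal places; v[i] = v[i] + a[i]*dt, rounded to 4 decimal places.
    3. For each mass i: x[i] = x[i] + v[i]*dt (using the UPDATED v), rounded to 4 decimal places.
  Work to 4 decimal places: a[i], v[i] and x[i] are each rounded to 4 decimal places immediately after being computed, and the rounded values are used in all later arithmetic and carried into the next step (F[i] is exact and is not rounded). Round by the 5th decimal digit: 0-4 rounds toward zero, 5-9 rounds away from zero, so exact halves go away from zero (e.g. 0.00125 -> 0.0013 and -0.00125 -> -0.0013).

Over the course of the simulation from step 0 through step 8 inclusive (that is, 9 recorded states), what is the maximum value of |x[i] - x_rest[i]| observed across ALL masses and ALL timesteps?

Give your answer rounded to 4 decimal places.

Step 0: x=[8.0000 10.0000 16.0000] v=[0.0000 -2.0000 0.0000]
Step 1: x=[7.0000 10.0000 16.0000] v=[-2.0000 0.0000 0.0000]
Step 2: x=[5.2500 10.7500 16.0000] v=[-3.5000 1.5000 0.0000]
Step 3: x=[3.3750 11.4375 16.0938] v=[-3.7500 1.3750 0.1875]
Step 4: x=[2.0156 11.2735 16.3556] v=[-2.7188 -0.3281 0.5235]
Step 5: x=[1.4707 10.0655 16.7321] v=[-1.0899 -2.4160 0.7530]
Step 6: x=[1.5745 8.3755 17.0253] v=[0.2075 -3.3801 0.5864]
Step 7: x=[1.8785 7.1477 16.9873] v=[0.6080 -2.4557 -0.0761]
Step 8: x=[1.9998 7.0625 16.4693] v=[0.2426 -0.1705 -1.0360]
Max displacement = 4.9375

Answer: 4.9375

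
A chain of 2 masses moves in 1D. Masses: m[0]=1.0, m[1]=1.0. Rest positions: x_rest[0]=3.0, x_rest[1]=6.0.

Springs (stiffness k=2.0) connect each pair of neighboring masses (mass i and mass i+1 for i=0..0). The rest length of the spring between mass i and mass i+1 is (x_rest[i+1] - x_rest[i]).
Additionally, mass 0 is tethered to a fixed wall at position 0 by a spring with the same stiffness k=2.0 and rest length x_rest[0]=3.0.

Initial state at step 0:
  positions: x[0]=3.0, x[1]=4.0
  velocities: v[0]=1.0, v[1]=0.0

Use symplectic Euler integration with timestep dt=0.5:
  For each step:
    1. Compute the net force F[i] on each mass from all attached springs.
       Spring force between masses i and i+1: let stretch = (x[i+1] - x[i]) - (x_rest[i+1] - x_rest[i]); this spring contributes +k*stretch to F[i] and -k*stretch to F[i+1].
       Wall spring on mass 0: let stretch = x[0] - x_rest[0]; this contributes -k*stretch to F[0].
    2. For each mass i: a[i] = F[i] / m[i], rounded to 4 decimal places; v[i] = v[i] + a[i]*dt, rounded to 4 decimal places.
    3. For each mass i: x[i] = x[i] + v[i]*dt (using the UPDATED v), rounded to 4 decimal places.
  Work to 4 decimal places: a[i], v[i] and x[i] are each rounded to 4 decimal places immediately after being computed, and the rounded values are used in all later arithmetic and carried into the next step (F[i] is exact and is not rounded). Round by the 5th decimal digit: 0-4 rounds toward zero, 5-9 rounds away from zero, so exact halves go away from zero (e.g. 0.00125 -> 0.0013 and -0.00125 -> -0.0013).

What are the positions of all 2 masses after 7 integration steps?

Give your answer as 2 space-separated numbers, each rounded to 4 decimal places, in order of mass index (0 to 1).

Answer: 3.1798 7.9532

Derivation:
Step 0: x=[3.0000 4.0000] v=[1.0000 0.0000]
Step 1: x=[2.5000 5.0000] v=[-1.0000 2.0000]
Step 2: x=[2.0000 6.2500] v=[-1.0000 2.5000]
Step 3: x=[2.6250 6.8750] v=[1.2500 1.2500]
Step 4: x=[4.0625 6.8750] v=[2.8750 0.0000]
Step 5: x=[4.8750 6.9688] v=[1.6250 0.1875]
Step 6: x=[4.2969 7.5157] v=[-1.1562 1.0937]
Step 7: x=[3.1798 7.9532] v=[-2.2343 0.8749]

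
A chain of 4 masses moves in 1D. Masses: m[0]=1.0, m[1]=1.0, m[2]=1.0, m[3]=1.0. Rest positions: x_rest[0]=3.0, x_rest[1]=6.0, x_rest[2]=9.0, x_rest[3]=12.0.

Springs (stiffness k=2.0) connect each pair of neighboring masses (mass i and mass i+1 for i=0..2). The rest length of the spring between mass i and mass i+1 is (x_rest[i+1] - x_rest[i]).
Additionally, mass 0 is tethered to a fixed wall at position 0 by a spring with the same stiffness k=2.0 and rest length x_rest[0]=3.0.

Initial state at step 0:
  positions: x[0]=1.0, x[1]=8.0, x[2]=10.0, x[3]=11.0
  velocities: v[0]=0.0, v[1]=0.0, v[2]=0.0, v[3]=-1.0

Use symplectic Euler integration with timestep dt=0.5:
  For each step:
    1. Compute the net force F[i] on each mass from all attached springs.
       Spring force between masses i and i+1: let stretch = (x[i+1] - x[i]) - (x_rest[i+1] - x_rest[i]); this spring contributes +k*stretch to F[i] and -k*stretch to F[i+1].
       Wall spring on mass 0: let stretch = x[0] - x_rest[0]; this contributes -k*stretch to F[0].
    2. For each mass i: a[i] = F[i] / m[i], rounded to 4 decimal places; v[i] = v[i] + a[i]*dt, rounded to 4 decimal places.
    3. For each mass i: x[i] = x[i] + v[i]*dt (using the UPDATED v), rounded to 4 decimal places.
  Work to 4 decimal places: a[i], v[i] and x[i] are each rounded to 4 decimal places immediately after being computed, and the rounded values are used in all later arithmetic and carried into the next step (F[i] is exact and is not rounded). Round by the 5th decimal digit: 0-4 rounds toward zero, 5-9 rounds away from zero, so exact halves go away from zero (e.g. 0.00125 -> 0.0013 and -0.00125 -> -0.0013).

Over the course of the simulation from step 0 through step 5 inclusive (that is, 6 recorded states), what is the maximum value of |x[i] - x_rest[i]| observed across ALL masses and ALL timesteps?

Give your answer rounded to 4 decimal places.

Step 0: x=[1.0000 8.0000 10.0000 11.0000] v=[0.0000 0.0000 0.0000 -1.0000]
Step 1: x=[4.0000 5.5000 9.5000 11.5000] v=[6.0000 -5.0000 -1.0000 1.0000]
Step 2: x=[5.7500 4.2500 8.0000 12.5000] v=[3.5000 -2.5000 -3.0000 2.0000]
Step 3: x=[3.8750 5.6250 6.8750 12.7500] v=[-3.7500 2.7500 -2.2500 0.5000]
Step 4: x=[0.9375 6.7500 8.0625 11.5625] v=[-5.8750 2.2500 2.3750 -2.3750]
Step 5: x=[0.4375 5.6250 10.3438 10.1250] v=[-1.0000 -2.2500 4.5625 -2.8750]
Max displacement = 2.7500

Answer: 2.7500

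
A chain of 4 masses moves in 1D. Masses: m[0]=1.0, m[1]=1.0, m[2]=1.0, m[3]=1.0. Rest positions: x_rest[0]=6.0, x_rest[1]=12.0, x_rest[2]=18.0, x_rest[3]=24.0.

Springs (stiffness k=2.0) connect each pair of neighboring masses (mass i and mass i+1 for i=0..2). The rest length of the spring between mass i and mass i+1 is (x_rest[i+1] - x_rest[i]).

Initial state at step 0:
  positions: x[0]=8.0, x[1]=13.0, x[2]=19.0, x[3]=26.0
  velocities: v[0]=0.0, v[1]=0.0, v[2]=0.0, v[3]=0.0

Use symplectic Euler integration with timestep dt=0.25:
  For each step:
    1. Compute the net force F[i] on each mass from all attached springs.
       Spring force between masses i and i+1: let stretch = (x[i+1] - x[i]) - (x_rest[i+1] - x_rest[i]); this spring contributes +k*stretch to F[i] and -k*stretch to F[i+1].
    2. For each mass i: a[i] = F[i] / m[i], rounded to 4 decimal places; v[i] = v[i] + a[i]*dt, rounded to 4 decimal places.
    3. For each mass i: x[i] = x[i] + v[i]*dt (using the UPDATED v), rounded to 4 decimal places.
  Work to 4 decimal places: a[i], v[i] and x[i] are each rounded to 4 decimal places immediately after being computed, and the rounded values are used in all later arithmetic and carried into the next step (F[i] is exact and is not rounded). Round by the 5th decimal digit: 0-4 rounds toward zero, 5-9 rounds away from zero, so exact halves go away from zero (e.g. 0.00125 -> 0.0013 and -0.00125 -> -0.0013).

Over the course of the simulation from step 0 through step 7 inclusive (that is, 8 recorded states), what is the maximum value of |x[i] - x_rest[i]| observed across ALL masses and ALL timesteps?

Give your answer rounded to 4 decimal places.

Step 0: x=[8.0000 13.0000 19.0000 26.0000] v=[0.0000 0.0000 0.0000 0.0000]
Step 1: x=[7.8750 13.1250 19.1250 25.8750] v=[-0.5000 0.5000 0.5000 -0.5000]
Step 2: x=[7.6563 13.3438 19.3438 25.6563] v=[-0.8750 0.8750 0.8750 -0.8750]
Step 3: x=[7.3985 13.6016 19.6016 25.3985] v=[-1.0313 1.0313 1.0313 -1.0313]
Step 4: x=[7.1661 13.8341 19.8341 25.1661] v=[-0.9298 0.9298 0.9298 -0.9298]
Step 5: x=[7.0172 13.9831 19.9831 25.0172] v=[-0.5958 0.5958 0.5958 -0.5958]
Step 6: x=[6.9890 14.0113 20.0113 24.9890] v=[-0.1129 0.1129 0.1129 -0.1129]
Step 7: x=[7.0886 13.9117 19.9117 25.0886] v=[0.3983 -0.3983 -0.3983 0.3983]
Max displacement = 2.0113

Answer: 2.0113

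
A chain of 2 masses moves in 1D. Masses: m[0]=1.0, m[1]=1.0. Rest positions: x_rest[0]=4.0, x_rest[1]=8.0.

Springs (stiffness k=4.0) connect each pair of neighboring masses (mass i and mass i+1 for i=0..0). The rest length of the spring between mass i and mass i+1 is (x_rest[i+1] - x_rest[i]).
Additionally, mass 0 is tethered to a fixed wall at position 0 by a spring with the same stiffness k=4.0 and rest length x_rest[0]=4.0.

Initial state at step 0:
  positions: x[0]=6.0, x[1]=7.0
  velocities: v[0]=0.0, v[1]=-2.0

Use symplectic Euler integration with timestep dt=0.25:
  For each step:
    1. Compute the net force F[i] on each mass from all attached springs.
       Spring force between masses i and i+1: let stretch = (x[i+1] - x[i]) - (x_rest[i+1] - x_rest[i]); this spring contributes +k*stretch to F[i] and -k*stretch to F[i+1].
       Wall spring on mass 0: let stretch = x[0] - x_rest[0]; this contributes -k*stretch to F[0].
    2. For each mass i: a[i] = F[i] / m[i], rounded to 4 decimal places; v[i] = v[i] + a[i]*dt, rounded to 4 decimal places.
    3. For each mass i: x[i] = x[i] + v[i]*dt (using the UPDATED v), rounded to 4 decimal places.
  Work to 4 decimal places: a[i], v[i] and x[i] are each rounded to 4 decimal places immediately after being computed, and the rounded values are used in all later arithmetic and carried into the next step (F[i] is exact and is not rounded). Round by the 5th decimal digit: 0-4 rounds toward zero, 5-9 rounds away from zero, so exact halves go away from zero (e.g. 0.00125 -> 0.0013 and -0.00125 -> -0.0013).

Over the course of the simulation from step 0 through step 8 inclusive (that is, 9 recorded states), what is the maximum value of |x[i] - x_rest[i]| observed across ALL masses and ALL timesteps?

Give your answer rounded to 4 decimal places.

Step 0: x=[6.0000 7.0000] v=[0.0000 -2.0000]
Step 1: x=[4.7500 7.2500] v=[-5.0000 1.0000]
Step 2: x=[2.9375 7.8750] v=[-7.2500 2.5000]
Step 3: x=[1.6250 8.2656] v=[-5.2500 1.5625]
Step 4: x=[1.5664 7.9961] v=[-0.2344 -1.0781]
Step 5: x=[2.7236 7.1192] v=[4.6289 -3.5078]
Step 6: x=[4.2988 6.1434] v=[6.3009 -3.9034]
Step 7: x=[5.2605 5.7064] v=[3.8467 -1.7480]
Step 8: x=[5.0185 6.1579] v=[-0.9679 1.8061]
Max displacement = 2.4336

Answer: 2.4336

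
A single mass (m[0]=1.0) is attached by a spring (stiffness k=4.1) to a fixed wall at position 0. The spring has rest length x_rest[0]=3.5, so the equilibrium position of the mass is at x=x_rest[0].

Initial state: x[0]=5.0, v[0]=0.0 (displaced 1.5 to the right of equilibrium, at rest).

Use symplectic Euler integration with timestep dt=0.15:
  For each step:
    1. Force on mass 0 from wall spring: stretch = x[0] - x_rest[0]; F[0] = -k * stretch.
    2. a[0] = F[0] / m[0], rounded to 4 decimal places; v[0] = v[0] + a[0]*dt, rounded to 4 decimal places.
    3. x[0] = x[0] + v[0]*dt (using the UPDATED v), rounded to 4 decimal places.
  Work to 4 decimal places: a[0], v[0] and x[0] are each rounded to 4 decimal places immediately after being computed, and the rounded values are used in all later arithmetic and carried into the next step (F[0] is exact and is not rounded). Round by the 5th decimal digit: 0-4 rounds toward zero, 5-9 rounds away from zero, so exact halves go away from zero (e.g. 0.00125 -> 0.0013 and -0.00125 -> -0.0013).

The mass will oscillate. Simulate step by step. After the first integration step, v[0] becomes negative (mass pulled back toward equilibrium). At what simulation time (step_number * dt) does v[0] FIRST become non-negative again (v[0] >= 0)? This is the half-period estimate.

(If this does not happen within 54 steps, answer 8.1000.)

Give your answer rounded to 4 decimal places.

Answer: 1.6500

Derivation:
Step 0: x=[5.0000] v=[0.0000]
Step 1: x=[4.8616] v=[-0.9225]
Step 2: x=[4.5976] v=[-1.7599]
Step 3: x=[4.2324] v=[-2.4349]
Step 4: x=[3.7996] v=[-2.8853]
Step 5: x=[3.3392] v=[-3.0696]
Step 6: x=[2.8936] v=[-2.9707]
Step 7: x=[2.5039] v=[-2.5978]
Step 8: x=[2.2061] v=[-1.9852]
Step 9: x=[2.0277] v=[-1.1895]
Step 10: x=[1.9851] v=[-0.2840]
Step 11: x=[2.0823] v=[0.6477]
First v>=0 after going negative at step 11, time=1.6500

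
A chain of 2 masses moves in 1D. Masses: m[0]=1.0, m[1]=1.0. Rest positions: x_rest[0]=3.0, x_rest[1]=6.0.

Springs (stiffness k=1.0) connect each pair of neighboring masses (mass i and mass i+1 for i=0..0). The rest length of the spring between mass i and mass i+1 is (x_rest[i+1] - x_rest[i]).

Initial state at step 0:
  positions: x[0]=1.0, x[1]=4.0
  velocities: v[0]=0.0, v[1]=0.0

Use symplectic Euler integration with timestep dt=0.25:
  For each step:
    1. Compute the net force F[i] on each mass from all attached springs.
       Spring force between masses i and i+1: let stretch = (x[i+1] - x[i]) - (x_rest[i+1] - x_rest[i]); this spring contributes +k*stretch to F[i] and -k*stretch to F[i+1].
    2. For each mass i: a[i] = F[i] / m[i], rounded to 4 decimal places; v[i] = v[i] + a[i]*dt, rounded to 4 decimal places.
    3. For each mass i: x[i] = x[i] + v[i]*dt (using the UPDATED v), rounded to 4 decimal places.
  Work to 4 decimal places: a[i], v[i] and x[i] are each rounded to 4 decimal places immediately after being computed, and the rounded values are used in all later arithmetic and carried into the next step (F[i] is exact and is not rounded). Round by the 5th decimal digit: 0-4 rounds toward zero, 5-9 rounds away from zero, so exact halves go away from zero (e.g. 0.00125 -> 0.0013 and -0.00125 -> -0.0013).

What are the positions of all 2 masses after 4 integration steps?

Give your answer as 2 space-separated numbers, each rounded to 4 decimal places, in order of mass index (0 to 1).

Answer: 1.0000 4.0000

Derivation:
Step 0: x=[1.0000 4.0000] v=[0.0000 0.0000]
Step 1: x=[1.0000 4.0000] v=[0.0000 0.0000]
Step 2: x=[1.0000 4.0000] v=[0.0000 0.0000]
Step 3: x=[1.0000 4.0000] v=[0.0000 0.0000]
Step 4: x=[1.0000 4.0000] v=[0.0000 0.0000]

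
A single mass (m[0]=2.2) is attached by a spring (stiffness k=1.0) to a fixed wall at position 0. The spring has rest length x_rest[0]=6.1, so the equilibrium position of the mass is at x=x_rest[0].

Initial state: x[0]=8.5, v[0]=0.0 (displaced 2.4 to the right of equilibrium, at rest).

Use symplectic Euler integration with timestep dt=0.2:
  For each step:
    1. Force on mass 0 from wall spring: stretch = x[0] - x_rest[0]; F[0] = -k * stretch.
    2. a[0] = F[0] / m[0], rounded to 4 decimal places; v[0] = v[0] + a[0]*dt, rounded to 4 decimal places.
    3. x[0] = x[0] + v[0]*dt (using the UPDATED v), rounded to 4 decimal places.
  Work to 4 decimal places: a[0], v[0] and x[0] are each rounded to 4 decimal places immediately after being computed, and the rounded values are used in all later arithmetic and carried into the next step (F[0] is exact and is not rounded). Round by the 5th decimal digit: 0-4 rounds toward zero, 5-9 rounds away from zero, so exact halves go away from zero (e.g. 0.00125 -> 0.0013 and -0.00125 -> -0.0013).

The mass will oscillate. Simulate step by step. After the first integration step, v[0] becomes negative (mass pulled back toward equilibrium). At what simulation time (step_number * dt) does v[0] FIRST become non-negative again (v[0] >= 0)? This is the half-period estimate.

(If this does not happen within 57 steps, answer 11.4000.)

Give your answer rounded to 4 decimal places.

Step 0: x=[8.5000] v=[0.0000]
Step 1: x=[8.4564] v=[-0.2182]
Step 2: x=[8.3699] v=[-0.4324]
Step 3: x=[8.2421] v=[-0.6388]
Step 4: x=[8.0754] v=[-0.8335]
Step 5: x=[7.8728] v=[-1.0131]
Step 6: x=[7.6379] v=[-1.1743]
Step 7: x=[7.3751] v=[-1.3141]
Step 8: x=[7.0891] v=[-1.4300]
Step 9: x=[6.7851] v=[-1.5199]
Step 10: x=[6.4687] v=[-1.5822]
Step 11: x=[6.1456] v=[-1.6157]
Step 12: x=[5.8216] v=[-1.6198]
Step 13: x=[5.5027] v=[-1.5945]
Step 14: x=[5.1947] v=[-1.5402]
Step 15: x=[4.9031] v=[-1.4579]
Step 16: x=[4.6333] v=[-1.3491]
Step 17: x=[4.3901] v=[-1.2158]
Step 18: x=[4.1780] v=[-1.0604]
Step 19: x=[4.0009] v=[-0.8857]
Step 20: x=[3.8619] v=[-0.6949]
Step 21: x=[3.7636] v=[-0.4914]
Step 22: x=[3.7078] v=[-0.2790]
Step 23: x=[3.6955] v=[-0.0615]
Step 24: x=[3.7269] v=[0.1571]
First v>=0 after going negative at step 24, time=4.8000

Answer: 4.8000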